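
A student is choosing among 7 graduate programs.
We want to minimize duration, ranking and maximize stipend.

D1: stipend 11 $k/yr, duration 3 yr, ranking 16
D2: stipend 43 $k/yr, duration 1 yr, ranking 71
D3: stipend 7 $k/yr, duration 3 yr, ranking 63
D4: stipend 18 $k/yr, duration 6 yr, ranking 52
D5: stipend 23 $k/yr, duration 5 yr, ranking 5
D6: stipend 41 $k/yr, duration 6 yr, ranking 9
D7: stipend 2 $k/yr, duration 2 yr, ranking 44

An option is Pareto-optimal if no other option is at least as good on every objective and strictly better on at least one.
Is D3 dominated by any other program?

D1 vs D3: stipend 11≥7, duration 3≤3, ranking 16≤63 — D1 is at least as good on every objective and strictly better on at least one, so D1 dominates D3.

Yes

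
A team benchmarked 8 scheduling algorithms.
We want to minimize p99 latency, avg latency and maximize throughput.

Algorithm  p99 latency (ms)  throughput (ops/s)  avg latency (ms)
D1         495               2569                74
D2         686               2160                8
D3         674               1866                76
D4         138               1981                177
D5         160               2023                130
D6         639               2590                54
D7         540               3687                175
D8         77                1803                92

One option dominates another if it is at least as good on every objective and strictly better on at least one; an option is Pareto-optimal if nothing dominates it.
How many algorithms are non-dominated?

7

D1: not dominated.
D2: not dominated (best avg latency).
D3: dominated by D1 (p99 latency 495≤674, throughput 2569≥1866, avg latency 74≤76).
D4: not dominated.
D5: not dominated.
D6: not dominated.
D7: not dominated (best throughput).
D8: not dominated (best p99 latency).
Pareto-optimal: D1, D2, D4, D5, D6, D7, D8 → 7.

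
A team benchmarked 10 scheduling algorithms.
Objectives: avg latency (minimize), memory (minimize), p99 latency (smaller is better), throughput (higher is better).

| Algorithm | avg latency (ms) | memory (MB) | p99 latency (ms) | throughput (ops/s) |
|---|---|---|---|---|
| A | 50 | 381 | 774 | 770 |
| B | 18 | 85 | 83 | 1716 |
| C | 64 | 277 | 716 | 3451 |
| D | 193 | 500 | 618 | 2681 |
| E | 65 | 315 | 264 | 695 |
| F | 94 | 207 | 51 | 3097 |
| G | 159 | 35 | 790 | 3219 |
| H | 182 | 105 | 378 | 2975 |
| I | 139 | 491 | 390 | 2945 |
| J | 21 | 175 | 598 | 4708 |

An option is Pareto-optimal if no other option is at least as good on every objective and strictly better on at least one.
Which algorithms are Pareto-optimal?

A: dominated by B (avg latency 18≤50, memory 85≤381, p99 latency 83≤774, throughput 1716≥770).
B: not dominated (best avg latency).
C: dominated by J (avg latency 21≤64, memory 175≤277, p99 latency 598≤716, throughput 4708≥3451).
D: dominated by F (avg latency 94≤193, memory 207≤500, p99 latency 51≤618, throughput 3097≥2681).
E: dominated by B (avg latency 18≤65, memory 85≤315, p99 latency 83≤264, throughput 1716≥695).
F: not dominated (best p99 latency).
G: not dominated (best memory).
H: not dominated.
I: dominated by F (avg latency 94≤139, memory 207≤491, p99 latency 51≤390, throughput 3097≥2945).
J: not dominated (best throughput).

B, F, G, H, J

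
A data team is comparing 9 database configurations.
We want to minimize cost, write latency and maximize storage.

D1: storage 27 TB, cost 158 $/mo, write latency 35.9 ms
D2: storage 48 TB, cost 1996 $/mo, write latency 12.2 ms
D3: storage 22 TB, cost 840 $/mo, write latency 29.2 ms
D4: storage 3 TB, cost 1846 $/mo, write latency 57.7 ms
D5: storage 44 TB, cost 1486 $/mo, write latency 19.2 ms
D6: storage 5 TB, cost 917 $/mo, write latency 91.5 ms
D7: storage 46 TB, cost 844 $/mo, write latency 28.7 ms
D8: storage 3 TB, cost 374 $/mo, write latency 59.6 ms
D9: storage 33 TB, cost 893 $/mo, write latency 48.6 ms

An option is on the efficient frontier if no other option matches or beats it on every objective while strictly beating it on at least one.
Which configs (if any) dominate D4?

D1, D3, D5, D7, D9

D1: storage 27≥3, cost 158≤1846, write latency 35.9≤57.7 — dominates D4.
D3: storage 22≥3, cost 840≤1846, write latency 29.2≤57.7 — dominates D4.
D5: storage 44≥3, cost 1486≤1846, write latency 19.2≤57.7 — dominates D4.
D7: storage 46≥3, cost 844≤1846, write latency 28.7≤57.7 — dominates D4.
D9: storage 33≥3, cost 893≤1846, write latency 48.6≤57.7 — dominates D4.
Others (D2, D6, D8) are each worse than D4 on at least one objective.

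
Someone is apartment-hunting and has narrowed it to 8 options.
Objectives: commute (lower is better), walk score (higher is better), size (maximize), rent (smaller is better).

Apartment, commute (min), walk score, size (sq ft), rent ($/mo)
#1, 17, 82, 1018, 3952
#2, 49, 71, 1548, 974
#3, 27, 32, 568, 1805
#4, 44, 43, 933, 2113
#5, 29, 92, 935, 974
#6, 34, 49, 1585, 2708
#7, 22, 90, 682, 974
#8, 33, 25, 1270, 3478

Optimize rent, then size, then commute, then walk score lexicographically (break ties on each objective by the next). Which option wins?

#2

First minimize rent: best is 974, kept {#2, #5, #7}.
Then maximize size: best is 1548, kept {#2}.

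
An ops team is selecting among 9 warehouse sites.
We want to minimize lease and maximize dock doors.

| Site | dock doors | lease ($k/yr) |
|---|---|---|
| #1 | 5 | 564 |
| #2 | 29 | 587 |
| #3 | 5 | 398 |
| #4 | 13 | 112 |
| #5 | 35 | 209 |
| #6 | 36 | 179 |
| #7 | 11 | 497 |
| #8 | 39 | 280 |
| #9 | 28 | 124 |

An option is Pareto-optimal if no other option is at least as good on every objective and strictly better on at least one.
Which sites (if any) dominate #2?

#5: dock doors 35≥29, lease 209≤587 — dominates #2.
#6: dock doors 36≥29, lease 179≤587 — dominates #2.
#8: dock doors 39≥29, lease 280≤587 — dominates #2.
Others (#1, #3, #4, #7, #9) are each worse than #2 on at least one objective.

#5, #6, #8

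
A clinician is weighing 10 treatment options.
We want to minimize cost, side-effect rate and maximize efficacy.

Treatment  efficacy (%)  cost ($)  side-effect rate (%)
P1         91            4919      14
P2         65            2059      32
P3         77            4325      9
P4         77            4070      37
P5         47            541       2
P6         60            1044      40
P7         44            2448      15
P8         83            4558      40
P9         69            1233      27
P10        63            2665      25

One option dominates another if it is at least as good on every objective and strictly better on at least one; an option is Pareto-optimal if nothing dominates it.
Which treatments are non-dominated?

P1: not dominated (best efficacy).
P2: dominated by P9 (efficacy 69≥65, cost 1233≤2059, side-effect rate 27≤32).
P3: not dominated.
P4: not dominated.
P5: not dominated (best cost).
P6: not dominated.
P7: dominated by P5 (efficacy 47≥44, cost 541≤2448, side-effect rate 2≤15).
P8: not dominated.
P9: not dominated.
P10: not dominated.

P1, P3, P4, P5, P6, P8, P9, P10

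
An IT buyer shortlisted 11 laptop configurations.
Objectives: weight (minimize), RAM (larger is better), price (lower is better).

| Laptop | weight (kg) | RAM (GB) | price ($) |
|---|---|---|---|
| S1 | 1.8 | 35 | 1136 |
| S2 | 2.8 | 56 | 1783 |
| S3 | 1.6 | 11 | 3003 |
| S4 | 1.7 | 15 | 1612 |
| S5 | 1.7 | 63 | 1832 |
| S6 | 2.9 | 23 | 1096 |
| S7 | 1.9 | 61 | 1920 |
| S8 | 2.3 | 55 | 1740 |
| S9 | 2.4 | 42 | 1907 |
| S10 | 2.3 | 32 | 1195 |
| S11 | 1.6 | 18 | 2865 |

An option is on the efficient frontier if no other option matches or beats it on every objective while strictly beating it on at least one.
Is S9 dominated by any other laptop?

Yes

S5 vs S9: weight 1.7≤2.4, RAM 63≥42, price 1832≤1907 — S5 is at least as good on every objective and strictly better on at least one, so S5 dominates S9.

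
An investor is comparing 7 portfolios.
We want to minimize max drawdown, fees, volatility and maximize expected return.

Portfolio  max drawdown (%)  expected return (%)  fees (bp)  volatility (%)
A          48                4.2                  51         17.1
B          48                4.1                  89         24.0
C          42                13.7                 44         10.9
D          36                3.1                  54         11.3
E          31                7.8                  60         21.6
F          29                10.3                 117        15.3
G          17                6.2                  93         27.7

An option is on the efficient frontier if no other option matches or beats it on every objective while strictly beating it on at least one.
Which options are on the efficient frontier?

A: dominated by C (max drawdown 42≤48, expected return 13.7≥4.2, fees 44≤51, volatility 10.9≤17.1).
B: dominated by A (max drawdown 48≤48, expected return 4.2≥4.1, fees 51≤89, volatility 17.1≤24.0).
C: not dominated (best expected return).
D: not dominated.
E: not dominated.
F: not dominated.
G: not dominated (best max drawdown).

C, D, E, F, G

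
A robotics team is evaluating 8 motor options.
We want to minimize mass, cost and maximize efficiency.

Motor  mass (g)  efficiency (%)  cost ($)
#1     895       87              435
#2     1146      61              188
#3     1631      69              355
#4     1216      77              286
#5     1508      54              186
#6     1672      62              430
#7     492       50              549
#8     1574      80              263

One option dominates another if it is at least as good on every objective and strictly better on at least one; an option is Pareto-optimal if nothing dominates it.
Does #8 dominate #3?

#8 vs #3: mass 1574≤1631, efficiency 80≥69, cost 263≤355 — #8 is at least as good on every objective with at least one strict improvement.

Yes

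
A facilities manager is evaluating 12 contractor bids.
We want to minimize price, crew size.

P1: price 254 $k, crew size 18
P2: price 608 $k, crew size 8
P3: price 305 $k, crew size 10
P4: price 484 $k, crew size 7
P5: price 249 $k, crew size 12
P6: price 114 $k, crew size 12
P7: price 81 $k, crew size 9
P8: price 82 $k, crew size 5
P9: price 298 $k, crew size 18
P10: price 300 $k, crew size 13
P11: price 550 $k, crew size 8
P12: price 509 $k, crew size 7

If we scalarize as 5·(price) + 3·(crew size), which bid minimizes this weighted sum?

P1: 5·254 + 3·18 = 1324
P2: 5·608 + 3·8 = 3064
P3: 5·305 + 3·10 = 1555
P4: 5·484 + 3·7 = 2441
P5: 5·249 + 3·12 = 1281
P6: 5·114 + 3·12 = 606
P7: 5·81 + 3·9 = 432
P8: 5·82 + 3·5 = 425
P9: 5·298 + 3·18 = 1544
P10: 5·300 + 3·13 = 1539
P11: 5·550 + 3·8 = 2774
P12: 5·509 + 3·7 = 2566
Lowest: P8 at 425.

P8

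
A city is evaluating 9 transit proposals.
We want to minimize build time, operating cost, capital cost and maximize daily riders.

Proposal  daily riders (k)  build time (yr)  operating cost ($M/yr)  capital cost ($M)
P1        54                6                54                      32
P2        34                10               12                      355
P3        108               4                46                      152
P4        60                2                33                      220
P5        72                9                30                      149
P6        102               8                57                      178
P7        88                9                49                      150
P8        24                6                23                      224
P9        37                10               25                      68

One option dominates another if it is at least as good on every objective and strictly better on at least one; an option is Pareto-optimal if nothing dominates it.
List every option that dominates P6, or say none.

P3

P3: daily riders 108≥102, build time 4≤8, operating cost 46≤57, capital cost 152≤178 — dominates P6.
Others (P1, P2, P4, P5, P7, P8, P9) are each worse than P6 on at least one objective.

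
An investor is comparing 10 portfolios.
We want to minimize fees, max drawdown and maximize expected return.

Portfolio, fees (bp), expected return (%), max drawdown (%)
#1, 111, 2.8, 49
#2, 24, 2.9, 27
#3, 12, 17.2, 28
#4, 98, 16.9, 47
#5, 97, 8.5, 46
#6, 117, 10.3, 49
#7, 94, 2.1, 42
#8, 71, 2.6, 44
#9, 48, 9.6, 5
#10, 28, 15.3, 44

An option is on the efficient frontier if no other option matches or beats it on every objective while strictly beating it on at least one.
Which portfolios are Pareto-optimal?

#1: dominated by #2 (fees 24≤111, expected return 2.9≥2.8, max drawdown 27≤49).
#2: not dominated.
#3: not dominated (best fees).
#4: dominated by #3 (fees 12≤98, expected return 17.2≥16.9, max drawdown 28≤47).
#5: dominated by #3 (fees 12≤97, expected return 17.2≥8.5, max drawdown 28≤46).
#6: dominated by #3 (fees 12≤117, expected return 17.2≥10.3, max drawdown 28≤49).
#7: dominated by #2 (fees 24≤94, expected return 2.9≥2.1, max drawdown 27≤42).
#8: dominated by #2 (fees 24≤71, expected return 2.9≥2.6, max drawdown 27≤44).
#9: not dominated (best max drawdown).
#10: dominated by #3 (fees 12≤28, expected return 17.2≥15.3, max drawdown 28≤44).

#2, #3, #9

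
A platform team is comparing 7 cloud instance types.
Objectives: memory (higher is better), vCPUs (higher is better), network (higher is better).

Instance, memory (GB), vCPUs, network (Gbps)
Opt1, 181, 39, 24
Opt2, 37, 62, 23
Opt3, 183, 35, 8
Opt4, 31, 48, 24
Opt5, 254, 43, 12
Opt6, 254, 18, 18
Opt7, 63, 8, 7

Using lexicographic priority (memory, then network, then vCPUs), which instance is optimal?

First maximize memory: best is 254, kept {Opt5, Opt6}.
Then maximize network: best is 18, kept {Opt6}.

Opt6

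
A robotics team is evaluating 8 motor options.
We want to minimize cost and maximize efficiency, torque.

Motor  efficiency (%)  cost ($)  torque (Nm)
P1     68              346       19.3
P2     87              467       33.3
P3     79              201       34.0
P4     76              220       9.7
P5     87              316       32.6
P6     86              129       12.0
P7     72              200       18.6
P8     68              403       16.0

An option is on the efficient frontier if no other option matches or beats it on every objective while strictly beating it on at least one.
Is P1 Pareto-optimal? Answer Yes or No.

P3 vs P1: efficiency 79≥68, cost 201≤346, torque 34.0≥19.3 — P3 is at least as good on every objective and strictly better on at least one, so P3 dominates P1.

No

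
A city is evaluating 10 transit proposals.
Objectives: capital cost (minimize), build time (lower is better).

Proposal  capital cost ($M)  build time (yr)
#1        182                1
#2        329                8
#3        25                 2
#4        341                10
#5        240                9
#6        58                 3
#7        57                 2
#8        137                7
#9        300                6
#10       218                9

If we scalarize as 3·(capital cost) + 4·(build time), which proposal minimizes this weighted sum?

#1: 3·182 + 4·1 = 550
#2: 3·329 + 4·8 = 1019
#3: 3·25 + 4·2 = 83
#4: 3·341 + 4·10 = 1063
#5: 3·240 + 4·9 = 756
#6: 3·58 + 4·3 = 186
#7: 3·57 + 4·2 = 179
#8: 3·137 + 4·7 = 439
#9: 3·300 + 4·6 = 924
#10: 3·218 + 4·9 = 690
Lowest: #3 at 83.

#3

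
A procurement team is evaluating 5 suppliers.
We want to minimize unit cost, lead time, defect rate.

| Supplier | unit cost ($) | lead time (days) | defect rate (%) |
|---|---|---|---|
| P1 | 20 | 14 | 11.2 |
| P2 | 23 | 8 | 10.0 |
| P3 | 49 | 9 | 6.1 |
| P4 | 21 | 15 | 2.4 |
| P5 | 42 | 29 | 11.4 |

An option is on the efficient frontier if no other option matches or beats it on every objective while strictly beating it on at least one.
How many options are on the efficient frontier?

P1: not dominated (best unit cost).
P2: not dominated (best lead time).
P3: not dominated.
P4: not dominated (best defect rate).
P5: dominated by P1 (unit cost 20≤42, lead time 14≤29, defect rate 11.2≤11.4).
Pareto-optimal: P1, P2, P3, P4 → 4.

4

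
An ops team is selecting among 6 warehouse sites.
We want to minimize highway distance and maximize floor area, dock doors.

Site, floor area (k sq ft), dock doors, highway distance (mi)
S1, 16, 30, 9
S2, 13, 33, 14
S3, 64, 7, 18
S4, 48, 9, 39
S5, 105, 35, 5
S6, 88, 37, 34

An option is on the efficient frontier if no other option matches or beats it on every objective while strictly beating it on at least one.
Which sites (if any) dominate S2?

S5

S5: floor area 105≥13, dock doors 35≥33, highway distance 5≤14 — dominates S2.
Others (S1, S3, S4, S6) are each worse than S2 on at least one objective.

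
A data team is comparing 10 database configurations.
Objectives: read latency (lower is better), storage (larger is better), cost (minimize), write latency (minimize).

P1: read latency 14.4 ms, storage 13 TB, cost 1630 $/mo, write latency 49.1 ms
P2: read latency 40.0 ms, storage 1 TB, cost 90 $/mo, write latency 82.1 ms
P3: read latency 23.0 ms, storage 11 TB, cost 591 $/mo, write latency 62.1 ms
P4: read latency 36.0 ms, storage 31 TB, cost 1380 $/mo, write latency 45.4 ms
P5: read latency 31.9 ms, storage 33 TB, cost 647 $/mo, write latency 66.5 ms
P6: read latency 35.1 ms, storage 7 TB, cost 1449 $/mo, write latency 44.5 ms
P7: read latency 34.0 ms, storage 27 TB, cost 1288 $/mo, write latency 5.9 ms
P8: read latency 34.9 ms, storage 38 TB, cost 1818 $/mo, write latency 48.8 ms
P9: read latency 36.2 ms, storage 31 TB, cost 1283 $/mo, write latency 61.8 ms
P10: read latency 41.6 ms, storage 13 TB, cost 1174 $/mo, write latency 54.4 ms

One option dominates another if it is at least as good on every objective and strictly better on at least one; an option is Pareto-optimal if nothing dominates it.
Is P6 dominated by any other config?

Yes

P7 vs P6: read latency 34.0≤35.1, storage 27≥7, cost 1288≤1449, write latency 5.9≤44.5 — P7 is at least as good on every objective and strictly better on at least one, so P7 dominates P6.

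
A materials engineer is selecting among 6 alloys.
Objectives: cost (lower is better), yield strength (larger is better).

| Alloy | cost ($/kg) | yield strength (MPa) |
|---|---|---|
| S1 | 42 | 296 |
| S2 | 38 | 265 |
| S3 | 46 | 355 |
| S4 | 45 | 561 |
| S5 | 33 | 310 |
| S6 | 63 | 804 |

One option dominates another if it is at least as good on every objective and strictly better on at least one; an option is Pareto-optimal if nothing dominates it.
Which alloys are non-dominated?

S1: dominated by S5 (cost 33≤42, yield strength 310≥296).
S2: dominated by S5 (cost 33≤38, yield strength 310≥265).
S3: dominated by S4 (cost 45≤46, yield strength 561≥355).
S4: not dominated.
S5: not dominated (best cost).
S6: not dominated (best yield strength).

S4, S5, S6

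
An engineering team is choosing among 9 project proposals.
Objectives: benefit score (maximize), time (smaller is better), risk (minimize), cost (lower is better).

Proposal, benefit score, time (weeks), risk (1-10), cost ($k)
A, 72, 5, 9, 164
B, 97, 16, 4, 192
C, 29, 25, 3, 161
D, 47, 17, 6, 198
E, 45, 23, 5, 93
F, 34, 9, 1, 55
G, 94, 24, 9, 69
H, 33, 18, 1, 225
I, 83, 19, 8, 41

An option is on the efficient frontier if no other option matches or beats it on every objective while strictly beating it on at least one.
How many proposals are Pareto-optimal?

6

A: not dominated (best time).
B: not dominated (best benefit score).
C: dominated by F (benefit score 34≥29, time 9≤25, risk 1≤3, cost 55≤161).
D: dominated by B (benefit score 97≥47, time 16≤17, risk 4≤6, cost 192≤198).
E: not dominated.
F: not dominated.
G: not dominated.
H: dominated by F (benefit score 34≥33, time 9≤18, risk 1≤1, cost 55≤225).
I: not dominated (best cost).
Pareto-optimal: A, B, E, F, G, I → 6.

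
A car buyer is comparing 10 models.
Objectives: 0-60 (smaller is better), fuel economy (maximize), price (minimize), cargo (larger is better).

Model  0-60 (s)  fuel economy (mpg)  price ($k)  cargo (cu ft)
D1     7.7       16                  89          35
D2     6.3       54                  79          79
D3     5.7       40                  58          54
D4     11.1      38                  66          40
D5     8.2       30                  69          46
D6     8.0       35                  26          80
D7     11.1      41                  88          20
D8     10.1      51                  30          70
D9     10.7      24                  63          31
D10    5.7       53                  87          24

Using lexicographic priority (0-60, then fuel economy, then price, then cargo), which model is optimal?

D10

First minimize 0-60: best is 5.7, kept {D3, D10}.
Then maximize fuel economy: best is 53, kept {D10}.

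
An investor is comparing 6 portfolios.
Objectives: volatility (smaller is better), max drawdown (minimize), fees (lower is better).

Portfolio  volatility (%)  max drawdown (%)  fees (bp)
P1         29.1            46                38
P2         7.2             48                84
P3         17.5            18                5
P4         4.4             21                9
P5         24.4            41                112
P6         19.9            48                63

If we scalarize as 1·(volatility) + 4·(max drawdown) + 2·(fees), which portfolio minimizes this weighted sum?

P3

P1: 1·29.1 + 4·46 + 2·38 = 289.1
P2: 1·7.2 + 4·48 + 2·84 = 367.2
P3: 1·17.5 + 4·18 + 2·5 = 99.5
P4: 1·4.4 + 4·21 + 2·9 = 106.4
P5: 1·24.4 + 4·41 + 2·112 = 412.4
P6: 1·19.9 + 4·48 + 2·63 = 337.9
Lowest: P3 at 99.5.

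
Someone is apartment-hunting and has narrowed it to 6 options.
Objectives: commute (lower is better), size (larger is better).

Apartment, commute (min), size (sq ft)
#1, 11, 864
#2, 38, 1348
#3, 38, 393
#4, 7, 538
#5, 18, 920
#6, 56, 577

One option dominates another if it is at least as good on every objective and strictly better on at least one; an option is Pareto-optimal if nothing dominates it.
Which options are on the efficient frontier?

#1, #2, #4, #5

#1: not dominated.
#2: not dominated (best size).
#3: dominated by #1 (commute 11≤38, size 864≥393).
#4: not dominated (best commute).
#5: not dominated.
#6: dominated by #1 (commute 11≤56, size 864≥577).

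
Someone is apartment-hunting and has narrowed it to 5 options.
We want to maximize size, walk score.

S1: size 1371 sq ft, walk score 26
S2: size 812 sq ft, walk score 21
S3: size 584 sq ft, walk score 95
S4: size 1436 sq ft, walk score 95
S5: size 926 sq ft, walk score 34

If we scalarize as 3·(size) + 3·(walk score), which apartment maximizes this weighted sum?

S1: 3·1371 + 3·26 = 4191
S2: 3·812 + 3·21 = 2499
S3: 3·584 + 3·95 = 2037
S4: 3·1436 + 3·95 = 4593
S5: 3·926 + 3·34 = 2880
Highest: S4 at 4593.

S4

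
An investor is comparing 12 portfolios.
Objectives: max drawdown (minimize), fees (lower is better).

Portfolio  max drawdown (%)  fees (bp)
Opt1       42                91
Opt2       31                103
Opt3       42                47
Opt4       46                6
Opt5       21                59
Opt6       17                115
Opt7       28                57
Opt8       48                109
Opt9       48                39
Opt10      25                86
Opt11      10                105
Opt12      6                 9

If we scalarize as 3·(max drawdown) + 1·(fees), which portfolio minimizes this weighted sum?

Opt12

Opt1: 3·42 + 1·91 = 217
Opt2: 3·31 + 1·103 = 196
Opt3: 3·42 + 1·47 = 173
Opt4: 3·46 + 1·6 = 144
Opt5: 3·21 + 1·59 = 122
Opt6: 3·17 + 1·115 = 166
Opt7: 3·28 + 1·57 = 141
Opt8: 3·48 + 1·109 = 253
Opt9: 3·48 + 1·39 = 183
Opt10: 3·25 + 1·86 = 161
Opt11: 3·10 + 1·105 = 135
Opt12: 3·6 + 1·9 = 27
Lowest: Opt12 at 27.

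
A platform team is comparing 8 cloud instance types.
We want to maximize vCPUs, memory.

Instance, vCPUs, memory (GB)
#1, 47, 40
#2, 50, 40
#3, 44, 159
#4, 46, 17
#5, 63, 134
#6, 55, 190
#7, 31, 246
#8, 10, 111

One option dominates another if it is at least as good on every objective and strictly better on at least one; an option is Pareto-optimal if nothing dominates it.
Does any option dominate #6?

No

#1: worse on vCPUs (47 vs 55).
#2: worse on vCPUs (50 vs 55).
#3: worse on vCPUs (44 vs 55).
#4: worse on vCPUs (46 vs 55).
#5: worse on memory (134 vs 190).
#7: worse on vCPUs (31 vs 55).
#8: worse on vCPUs (10 vs 55).
No option is at least as good as #6 on every objective and strictly better on one.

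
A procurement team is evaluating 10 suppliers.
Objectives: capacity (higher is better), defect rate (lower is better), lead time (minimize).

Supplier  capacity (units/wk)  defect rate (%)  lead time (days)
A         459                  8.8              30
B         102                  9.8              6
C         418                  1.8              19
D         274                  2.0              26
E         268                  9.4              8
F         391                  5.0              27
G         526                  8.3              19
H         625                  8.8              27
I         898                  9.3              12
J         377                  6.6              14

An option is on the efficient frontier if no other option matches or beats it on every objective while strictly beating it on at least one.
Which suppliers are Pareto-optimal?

A: dominated by G (capacity 526≥459, defect rate 8.3≤8.8, lead time 19≤30).
B: not dominated (best lead time).
C: not dominated (best defect rate).
D: dominated by C (capacity 418≥274, defect rate 1.8≤2.0, lead time 19≤26).
E: not dominated.
F: dominated by C (capacity 418≥391, defect rate 1.8≤5.0, lead time 19≤27).
G: not dominated.
H: not dominated.
I: not dominated (best capacity).
J: not dominated.

B, C, E, G, H, I, J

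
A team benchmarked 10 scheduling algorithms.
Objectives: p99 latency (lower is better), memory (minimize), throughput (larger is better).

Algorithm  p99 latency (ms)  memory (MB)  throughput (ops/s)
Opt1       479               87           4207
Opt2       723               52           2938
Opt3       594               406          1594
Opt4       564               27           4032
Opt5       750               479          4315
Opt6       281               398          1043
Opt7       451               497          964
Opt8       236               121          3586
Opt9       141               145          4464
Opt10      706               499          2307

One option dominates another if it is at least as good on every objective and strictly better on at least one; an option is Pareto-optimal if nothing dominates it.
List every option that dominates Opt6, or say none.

Opt8: p99 latency 236≤281, memory 121≤398, throughput 3586≥1043 — dominates Opt6.
Opt9: p99 latency 141≤281, memory 145≤398, throughput 4464≥1043 — dominates Opt6.
Others (Opt1, Opt2, Opt3, Opt4, Opt5, Opt7, Opt10) are each worse than Opt6 on at least one objective.

Opt8, Opt9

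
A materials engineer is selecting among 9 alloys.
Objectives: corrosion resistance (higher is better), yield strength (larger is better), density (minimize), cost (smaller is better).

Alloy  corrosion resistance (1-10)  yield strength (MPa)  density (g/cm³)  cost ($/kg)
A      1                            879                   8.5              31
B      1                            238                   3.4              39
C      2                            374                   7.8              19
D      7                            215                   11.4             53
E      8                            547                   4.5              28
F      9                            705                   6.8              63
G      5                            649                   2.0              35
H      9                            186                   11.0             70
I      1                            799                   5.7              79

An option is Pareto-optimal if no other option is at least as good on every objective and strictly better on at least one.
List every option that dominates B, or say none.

G: corrosion resistance 5≥1, yield strength 649≥238, density 2.0≤3.4, cost 35≤39 — dominates B.
Others (A, C, D, E, F, H, I) are each worse than B on at least one objective.

G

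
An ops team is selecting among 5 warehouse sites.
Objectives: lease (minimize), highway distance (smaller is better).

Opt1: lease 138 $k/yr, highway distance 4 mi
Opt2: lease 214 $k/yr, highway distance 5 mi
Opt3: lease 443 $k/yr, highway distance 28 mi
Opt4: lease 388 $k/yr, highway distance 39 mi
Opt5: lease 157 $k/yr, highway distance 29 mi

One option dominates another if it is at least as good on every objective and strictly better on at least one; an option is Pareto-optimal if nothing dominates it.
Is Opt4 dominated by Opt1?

Opt1 vs Opt4: lease 138≤388, highway distance 4≤39 — Opt1 is at least as good on every objective with at least one strict improvement.

Yes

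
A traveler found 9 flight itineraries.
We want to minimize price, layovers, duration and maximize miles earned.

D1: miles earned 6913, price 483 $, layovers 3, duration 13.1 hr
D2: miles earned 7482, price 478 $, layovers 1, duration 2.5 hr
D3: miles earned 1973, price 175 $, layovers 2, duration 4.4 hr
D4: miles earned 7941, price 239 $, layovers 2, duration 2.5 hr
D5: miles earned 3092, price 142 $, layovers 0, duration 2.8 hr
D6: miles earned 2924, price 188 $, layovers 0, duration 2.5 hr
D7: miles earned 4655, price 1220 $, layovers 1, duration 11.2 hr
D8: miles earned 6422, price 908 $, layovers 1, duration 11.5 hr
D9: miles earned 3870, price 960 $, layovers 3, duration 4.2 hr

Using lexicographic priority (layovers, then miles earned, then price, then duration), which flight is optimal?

First minimize layovers: best is 0, kept {D5, D6}.
Then maximize miles earned: best is 3092, kept {D5}.

D5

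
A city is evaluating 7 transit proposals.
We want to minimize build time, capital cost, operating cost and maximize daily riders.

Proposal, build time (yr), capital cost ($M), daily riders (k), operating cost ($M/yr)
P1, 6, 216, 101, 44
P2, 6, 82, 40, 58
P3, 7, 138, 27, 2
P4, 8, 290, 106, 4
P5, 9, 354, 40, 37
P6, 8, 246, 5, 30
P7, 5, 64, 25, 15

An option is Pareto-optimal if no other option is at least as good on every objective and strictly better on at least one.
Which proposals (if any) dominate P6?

P3: build time 7≤8, capital cost 138≤246, daily riders 27≥5, operating cost 2≤30 — dominates P6.
P7: build time 5≤8, capital cost 64≤246, daily riders 25≥5, operating cost 15≤30 — dominates P6.
Others (P1, P2, P4, P5) are each worse than P6 on at least one objective.

P3, P7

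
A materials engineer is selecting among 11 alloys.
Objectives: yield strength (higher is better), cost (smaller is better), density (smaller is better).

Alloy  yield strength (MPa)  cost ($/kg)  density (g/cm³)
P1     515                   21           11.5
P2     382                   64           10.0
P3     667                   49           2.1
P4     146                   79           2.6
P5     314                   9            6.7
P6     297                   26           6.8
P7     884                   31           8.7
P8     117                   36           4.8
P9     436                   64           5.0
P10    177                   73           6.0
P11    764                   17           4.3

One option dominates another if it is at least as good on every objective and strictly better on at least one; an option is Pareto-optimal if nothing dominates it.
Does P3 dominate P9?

Yes

P3 vs P9: yield strength 667≥436, cost 49≤64, density 2.1≤5.0 — P3 is at least as good on every objective with at least one strict improvement.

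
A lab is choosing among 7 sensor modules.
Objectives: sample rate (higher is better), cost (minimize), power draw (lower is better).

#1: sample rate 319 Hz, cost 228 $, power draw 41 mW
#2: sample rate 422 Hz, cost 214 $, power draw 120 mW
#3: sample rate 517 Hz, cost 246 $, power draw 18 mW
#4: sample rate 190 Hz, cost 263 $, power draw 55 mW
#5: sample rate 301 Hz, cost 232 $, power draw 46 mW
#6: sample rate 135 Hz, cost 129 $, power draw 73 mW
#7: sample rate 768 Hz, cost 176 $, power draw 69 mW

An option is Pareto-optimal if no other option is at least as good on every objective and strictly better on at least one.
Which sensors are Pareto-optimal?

#1: not dominated.
#2: dominated by #7 (sample rate 768≥422, cost 176≤214, power draw 69≤120).
#3: not dominated (best power draw).
#4: dominated by #1 (sample rate 319≥190, cost 228≤263, power draw 41≤55).
#5: dominated by #1 (sample rate 319≥301, cost 228≤232, power draw 41≤46).
#6: not dominated (best cost).
#7: not dominated (best sample rate).

#1, #3, #6, #7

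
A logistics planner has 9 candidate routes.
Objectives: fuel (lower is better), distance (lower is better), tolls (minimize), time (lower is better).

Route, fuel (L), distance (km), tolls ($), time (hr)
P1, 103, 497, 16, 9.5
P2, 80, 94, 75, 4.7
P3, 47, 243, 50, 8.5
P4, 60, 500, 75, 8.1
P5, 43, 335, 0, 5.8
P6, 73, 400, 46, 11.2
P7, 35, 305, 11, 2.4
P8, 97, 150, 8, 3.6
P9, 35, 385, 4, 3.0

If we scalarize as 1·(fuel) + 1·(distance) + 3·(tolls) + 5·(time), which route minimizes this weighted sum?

P8

P1: 1·103 + 1·497 + 3·16 + 5·9.5 = 695.5
P2: 1·80 + 1·94 + 3·75 + 5·4.7 = 422.5
P3: 1·47 + 1·243 + 3·50 + 5·8.5 = 482.5
P4: 1·60 + 1·500 + 3·75 + 5·8.1 = 825.5
P5: 1·43 + 1·335 + 3·0 + 5·5.8 = 407.0
P6: 1·73 + 1·400 + 3·46 + 5·11.2 = 667.0
P7: 1·35 + 1·305 + 3·11 + 5·2.4 = 385.0
P8: 1·97 + 1·150 + 3·8 + 5·3.6 = 289.0
P9: 1·35 + 1·385 + 3·4 + 5·3.0 = 447.0
Lowest: P8 at 289.0.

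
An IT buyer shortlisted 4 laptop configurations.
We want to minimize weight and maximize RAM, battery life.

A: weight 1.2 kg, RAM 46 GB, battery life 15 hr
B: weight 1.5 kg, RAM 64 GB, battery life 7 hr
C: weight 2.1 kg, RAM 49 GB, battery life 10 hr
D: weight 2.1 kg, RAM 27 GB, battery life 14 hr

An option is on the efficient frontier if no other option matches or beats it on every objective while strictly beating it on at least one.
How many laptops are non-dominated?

A: not dominated (best weight).
B: not dominated (best RAM).
C: not dominated.
D: dominated by A (weight 1.2≤2.1, RAM 46≥27, battery life 15≥14).
Pareto-optimal: A, B, C → 3.

3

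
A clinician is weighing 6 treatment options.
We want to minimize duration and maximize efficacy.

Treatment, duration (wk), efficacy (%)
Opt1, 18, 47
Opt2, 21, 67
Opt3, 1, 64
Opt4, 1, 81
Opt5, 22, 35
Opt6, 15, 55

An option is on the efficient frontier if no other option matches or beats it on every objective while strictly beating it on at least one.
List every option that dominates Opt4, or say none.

Opt1: worse on duration (18 vs 1).
Opt2: worse on duration (21 vs 1).
Opt3: worse on efficacy (64 vs 81).
Opt5: worse on duration (22 vs 1).
Opt6: worse on duration (15 vs 1).
No option dominates Opt4.

none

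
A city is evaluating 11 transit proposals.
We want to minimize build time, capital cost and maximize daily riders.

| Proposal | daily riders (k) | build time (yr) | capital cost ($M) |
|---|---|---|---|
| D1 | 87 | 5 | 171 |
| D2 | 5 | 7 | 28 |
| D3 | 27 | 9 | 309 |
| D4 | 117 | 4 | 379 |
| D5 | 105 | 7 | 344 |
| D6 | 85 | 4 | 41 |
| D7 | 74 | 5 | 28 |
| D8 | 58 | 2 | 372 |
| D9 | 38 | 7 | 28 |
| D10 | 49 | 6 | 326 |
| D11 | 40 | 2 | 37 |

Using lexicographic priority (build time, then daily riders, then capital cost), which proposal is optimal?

D8

First minimize build time: best is 2, kept {D8, D11}.
Then maximize daily riders: best is 58, kept {D8}.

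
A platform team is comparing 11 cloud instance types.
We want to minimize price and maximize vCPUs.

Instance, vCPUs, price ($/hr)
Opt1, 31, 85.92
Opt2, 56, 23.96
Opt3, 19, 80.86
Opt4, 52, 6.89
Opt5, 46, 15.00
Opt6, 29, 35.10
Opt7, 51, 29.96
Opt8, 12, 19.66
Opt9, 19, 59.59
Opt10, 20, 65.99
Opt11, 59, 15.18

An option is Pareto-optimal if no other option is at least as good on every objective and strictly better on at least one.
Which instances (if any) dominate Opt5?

Opt4

Opt4: vCPUs 52≥46, price 6.89≤15.00 — dominates Opt5.
Others (Opt1, Opt2, Opt3, Opt6, Opt7, Opt8, Opt9, Opt10, Opt11) are each worse than Opt5 on at least one objective.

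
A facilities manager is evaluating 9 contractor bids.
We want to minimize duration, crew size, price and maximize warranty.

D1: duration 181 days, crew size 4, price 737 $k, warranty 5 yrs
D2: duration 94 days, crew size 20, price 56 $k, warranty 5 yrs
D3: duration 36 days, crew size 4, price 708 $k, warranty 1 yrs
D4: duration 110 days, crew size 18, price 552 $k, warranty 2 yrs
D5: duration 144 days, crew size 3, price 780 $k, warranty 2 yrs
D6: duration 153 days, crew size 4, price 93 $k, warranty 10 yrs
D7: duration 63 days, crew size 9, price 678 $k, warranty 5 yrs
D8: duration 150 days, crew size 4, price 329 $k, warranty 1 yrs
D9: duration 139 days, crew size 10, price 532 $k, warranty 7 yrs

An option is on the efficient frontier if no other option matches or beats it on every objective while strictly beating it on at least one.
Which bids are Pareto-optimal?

D1: dominated by D6 (duration 153≤181, crew size 4≤4, price 93≤737, warranty 10≥5).
D2: not dominated (best price).
D3: not dominated (best duration).
D4: not dominated.
D5: not dominated (best crew size).
D6: not dominated (best warranty).
D7: not dominated.
D8: not dominated.
D9: not dominated.

D2, D3, D4, D5, D6, D7, D8, D9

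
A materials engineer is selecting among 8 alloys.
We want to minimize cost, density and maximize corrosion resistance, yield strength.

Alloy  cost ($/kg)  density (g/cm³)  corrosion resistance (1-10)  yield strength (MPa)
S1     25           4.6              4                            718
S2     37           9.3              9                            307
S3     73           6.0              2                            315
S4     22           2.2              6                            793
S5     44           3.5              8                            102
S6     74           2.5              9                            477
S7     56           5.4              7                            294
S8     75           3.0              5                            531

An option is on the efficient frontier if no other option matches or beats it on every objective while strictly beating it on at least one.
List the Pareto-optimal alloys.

S2, S4, S5, S6, S7

S1: dominated by S4 (cost 22≤25, density 2.2≤4.6, corrosion resistance 6≥4, yield strength 793≥718).
S2: not dominated.
S3: dominated by S1 (cost 25≤73, density 4.6≤6.0, corrosion resistance 4≥2, yield strength 718≥315).
S4: not dominated (best cost).
S5: not dominated.
S6: not dominated.
S7: not dominated.
S8: dominated by S4 (cost 22≤75, density 2.2≤3.0, corrosion resistance 6≥5, yield strength 793≥531).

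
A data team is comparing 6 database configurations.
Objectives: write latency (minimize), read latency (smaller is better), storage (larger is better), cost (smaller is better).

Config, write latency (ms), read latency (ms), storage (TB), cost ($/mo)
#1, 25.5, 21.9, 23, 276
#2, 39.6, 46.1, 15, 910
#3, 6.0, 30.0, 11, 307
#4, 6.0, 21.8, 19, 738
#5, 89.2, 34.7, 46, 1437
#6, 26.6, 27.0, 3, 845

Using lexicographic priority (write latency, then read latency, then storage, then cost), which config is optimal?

First minimize write latency: best is 6.0, kept {#3, #4}.
Then minimize read latency: best is 21.8, kept {#4}.

#4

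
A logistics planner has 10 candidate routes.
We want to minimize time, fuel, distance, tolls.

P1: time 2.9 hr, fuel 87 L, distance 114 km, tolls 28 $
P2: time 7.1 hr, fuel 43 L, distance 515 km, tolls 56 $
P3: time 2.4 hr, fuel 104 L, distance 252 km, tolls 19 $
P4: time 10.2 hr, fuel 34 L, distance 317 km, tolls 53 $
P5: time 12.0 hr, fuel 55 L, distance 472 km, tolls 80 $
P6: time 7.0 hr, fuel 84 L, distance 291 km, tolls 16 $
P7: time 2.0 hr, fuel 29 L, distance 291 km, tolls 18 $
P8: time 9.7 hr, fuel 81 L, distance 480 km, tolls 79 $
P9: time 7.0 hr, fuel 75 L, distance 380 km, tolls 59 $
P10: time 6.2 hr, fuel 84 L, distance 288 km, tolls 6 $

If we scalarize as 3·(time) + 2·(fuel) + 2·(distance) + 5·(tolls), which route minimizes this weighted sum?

P1

P1: 3·2.9 + 2·87 + 2·114 + 5·28 = 550.7
P2: 3·7.1 + 2·43 + 2·515 + 5·56 = 1417.3
P3: 3·2.4 + 2·104 + 2·252 + 5·19 = 814.2
P4: 3·10.2 + 2·34 + 2·317 + 5·53 = 997.6
P5: 3·12.0 + 2·55 + 2·472 + 5·80 = 1490.0
P6: 3·7.0 + 2·84 + 2·291 + 5·16 = 851.0
P7: 3·2.0 + 2·29 + 2·291 + 5·18 = 736.0
P8: 3·9.7 + 2·81 + 2·480 + 5·79 = 1546.1
P9: 3·7.0 + 2·75 + 2·380 + 5·59 = 1226.0
P10: 3·6.2 + 2·84 + 2·288 + 5·6 = 792.6
Lowest: P1 at 550.7.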